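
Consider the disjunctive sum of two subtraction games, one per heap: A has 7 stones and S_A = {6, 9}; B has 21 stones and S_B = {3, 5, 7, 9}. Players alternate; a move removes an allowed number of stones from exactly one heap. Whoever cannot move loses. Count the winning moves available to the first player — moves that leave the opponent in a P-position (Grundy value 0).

1

Heap A, S = {6, 9}:
G(0) = 0
G(1) = mex{} = 0
G(2) = mex{} = 0
G(3) = mex{} = 0
G(4) = mex{} = 0
G(5) = mex{} = 0
G(6) = mex{0} = 1
G(7) = mex{0} = 1
G_A(7) = 1.
Heap B, S = {3, 5, 7, 9}:
n :  0  1  2  3  4  5  6  7  8  9 10 11 12 13 14 15 16 17 18 19 20 21
G :  0  0  0  1  1  1  2  2  2  3  3  3  0  0  0  1  1  1  2  2  2  3
G_B(21) = 3.
Combined Grundy value = 1 ⊕ 3 = 2.
A winning move leaves total XOR = 0, i.e. changes one component's Grundy value g to g ⊕ X where X is the current total.
Heap A: need g' = 1⊕2 = 3. Options: 7−6→G=0. Hits: 0.
Heap B: need g' = 3⊕2 = 1. Options: 21−3→G=2, 21−5→G=1, 21−7→G=0, 21−9→G=0. Hits: 1.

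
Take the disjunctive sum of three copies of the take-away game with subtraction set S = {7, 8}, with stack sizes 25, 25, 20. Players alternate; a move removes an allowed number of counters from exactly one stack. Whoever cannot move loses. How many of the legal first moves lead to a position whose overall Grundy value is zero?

All stacks use S = {7, 8}:
n :  0  1  2  3  4  5  6  7  8  9 10 11 12 13 14 15 16 17 18 19 20 21 22 23 24 25
G :  0  0  0  0  0  0  0  1  1  1  1  1  1  1  2  0  0  0  0  0  0  0  1  1  1  1
Stack A: G(25) = 1.
Stack B: G(25) = 1.
Stack C: G(20) = 0.
Combined Grundy value = 1 ⊕ 1 ⊕ 0 = 0.
A winning move leaves total XOR = 0, i.e. changes one component's Grundy value g to g ⊕ X where X is the current total.
Stack A: target g' = 1⊕0 = 1, but every legal move changes the Grundy value (mex property), so 0 moves.
Stack B: target g' = 1⊕0 = 1, but every legal move changes the Grundy value (mex property), so 0 moves.
Stack C: target g' = 0⊕0 = 0, but every legal move changes the Grundy value (mex property), so 0 moves.

0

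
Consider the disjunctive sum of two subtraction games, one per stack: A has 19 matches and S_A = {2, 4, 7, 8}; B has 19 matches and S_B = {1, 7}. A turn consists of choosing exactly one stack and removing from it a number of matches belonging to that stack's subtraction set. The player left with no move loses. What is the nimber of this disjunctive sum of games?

0

Stack A, S = {2, 4, 7, 8}:
n :  0  1  2  3  4  5  6  7  8  9 10 11 12 13 14 15 16 17 18 19
G :  0  0  1  1  2  2  0  3  1  4  2  0  0  1  1  2  2  0  3  1
G_A(19) = 1.
Stack B, S = {1, 7}:
n :  0  1  2  3  4  5  6  7  8  9 10 11 12 13 14 15 16 17 18 19
G :  0  1  0  1  0  1  0  1  0  1  0  1  0  1  0  1  0  1  0  1
G_B(19) = 1.
Combined Grundy value = 1 ⊕ 1 = 0.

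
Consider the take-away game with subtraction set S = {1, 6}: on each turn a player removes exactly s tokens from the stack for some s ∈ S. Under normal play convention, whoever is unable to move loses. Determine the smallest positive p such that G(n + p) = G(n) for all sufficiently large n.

G(0) = 0
G(1) = mex{0} = 1
G(2) = mex{1} = 0
G(3) = mex{0} = 1
G(4) = mex{1} = 0
G(5) = mex{0} = 1
G(6) = mex{1,0} = 2
G(7) = mex{2,1} = 0
G(8) = mex{0,0} = 1
G(9) = mex{1,1} = 0
G(10) = mex{0,0} = 1
G(11) = mex{1,1} = 0
G(12) = mex{0,2} = 1
G(13) = mex{1,0} = 2
G(14) = mex{2,1} = 0
G(15) = mex{0,0} = 1
G(n+7) = G(n) holds for n = 0,…,5 (a full window of length max(S) = 6), so the sequence is purely periodic with period 7.

7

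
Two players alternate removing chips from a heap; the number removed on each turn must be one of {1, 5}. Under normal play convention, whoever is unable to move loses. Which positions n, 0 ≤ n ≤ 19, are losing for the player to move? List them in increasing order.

0, 2, 4, 6, 8, 10, 12, 14, 16, 18

n :  0  1  2  3  4  5  6  7  8  9 10 11 12 13 14 15 16 17 18 19
G :  0  1  0  1  0  1  0  1  0  1  0  1  0  1  0  1  0  1  0  1
P-positions are exactly the n with G(n) = 0.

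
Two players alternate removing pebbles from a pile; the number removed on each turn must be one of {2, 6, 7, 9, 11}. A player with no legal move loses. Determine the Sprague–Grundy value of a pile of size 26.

G(0) = 0
G(1) = mex{} = 0
G(2) = mex{0} = 1
G(3) = mex{0} = 1
G(4) = mex{1} = 0
G(5) = mex{1} = 0
G(6) = mex{0,0} = 1
G(7) = mex{0,0,0} = 1
G(8) = mex{1,1,0} = 2
G(9) = mex{1,1,1,0} = 2
G(10) = mex{2,0,1,0} = 3
G(11) = mex{2,0,0,1,0} = 3
G(12) = mex{3,1,0,1,0} = 2
G(13) = mex{3,1,1,0,1} = 2
G(14) = mex{2,2,1,0,1} = 3
G(15) = mex{2,2,2,1,0} = 3
G(16) = mex{3,3,2,1,0} = 4
G(17) = mex{3,3,3,2,1} = 0
G(18) = mex{4,2,3,2,1} = 0
G(19) = mex{0,2,2,3,2} = 1
G(20) = mex{0,3,2,3,2} = 1
G(21) = mex{1,3,3,2,3} = 0
G(22) = mex{1,4,3,2,3} = 0
G(23) = mex{0,0,4,3,2} = 1
G(24) = mex{0,0,0,3,2} = 1
G(25) = mex{1,1,0,4,3} = 2
G(26) = mex{1,1,1,0,3} = 2

2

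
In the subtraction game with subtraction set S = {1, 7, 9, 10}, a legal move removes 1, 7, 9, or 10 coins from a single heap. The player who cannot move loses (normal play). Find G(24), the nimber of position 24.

1

G(0) = 0
G(1) = mex{0} = 1
G(2) = mex{1} = 0
G(3) = mex{0} = 1
G(4) = mex{1} = 0
G(5) = mex{0} = 1
G(6) = mex{1} = 0
G(7) = mex{0,0} = 1
G(8) = mex{1,1} = 0
G(9) = mex{0,0,0} = 1
G(10) = mex{1,1,1,0} = 2
G(11) = mex{2,0,0,1} = 3
G(12) = mex{3,1,1,0} = 2
G(13) = mex{2,0,0,1} = 3
G(14) = mex{3,1,1,0} = 2
G(15) = mex{2,0,0,1} = 3
G(16) = mex{3,1,1,0} = 2
G(17) = mex{2,2,0,1} = 3
G(18) = mex{3,3,1,0} = 2
G(19) = mex{2,2,2,1} = 0
G(20) = mex{0,3,3,2} = 1
G(21) = mex{1,2,2,3} = 0
G(22) = mex{0,3,3,2} = 1
G(23) = mex{1,2,2,3} = 0
G(24) = mex{0,3,3,2} = 1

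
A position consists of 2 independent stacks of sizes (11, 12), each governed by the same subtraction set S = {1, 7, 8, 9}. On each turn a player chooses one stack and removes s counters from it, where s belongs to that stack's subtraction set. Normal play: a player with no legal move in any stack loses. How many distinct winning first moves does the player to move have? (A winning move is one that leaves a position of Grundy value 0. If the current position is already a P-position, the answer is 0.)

All stacks use S = {1, 7, 8, 9}:
n :  0  1  2  3  4  5  6  7  8  9 10 11 12
G :  0  1  0  1  0  1  0  1  2  3  2  3  2
Stack A: G(11) = 3.
Stack B: G(12) = 2.
Combined Grundy value = 3 ⊕ 2 = 1.
A winning move leaves total XOR = 0, i.e. changes one component's Grundy value g to g ⊕ X where X is the current total.
Stack A: need g' = 3⊕1 = 2. Options: 11−1→G=2, 11−7→G=0, 11−8→G=1, 11−9→G=0. Hits: 1.
Stack B: need g' = 2⊕1 = 3. Options: 12−1→G=3, 12−7→G=1, 12−8→G=0, 12−9→G=1. Hits: 1.

2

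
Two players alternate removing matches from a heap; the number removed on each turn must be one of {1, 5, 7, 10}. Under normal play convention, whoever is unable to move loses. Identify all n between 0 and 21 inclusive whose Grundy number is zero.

0, 2, 4, 6, 8, 17, 19, 21

G(0) = 0
G(1) = mex{0} = 1
G(2) = mex{1} = 0
G(3) = mex{0} = 1
G(4) = mex{1} = 0
G(5) = mex{0,0} = 1
G(6) = mex{1,1} = 0
G(7) = mex{0,0,0} = 1
G(8) = mex{1,1,1} = 0
G(9) = mex{0,0,0} = 1
G(10) = mex{1,1,1,0} = 2
G(11) = mex{2,0,0,1} = 3
G(12) = mex{3,1,1,0} = 2
G(13) = mex{2,0,0,1} = 3
G(14) = mex{3,1,1,0} = 2
G(15) = mex{2,2,0,1} = 3
G(16) = mex{3,3,1,0} = 2
G(17) = mex{2,2,2,1} = 0
G(18) = mex{0,3,3,0} = 1
G(19) = mex{1,2,2,1} = 0
G(20) = mex{0,3,3,2} = 1
G(21) = mex{1,2,2,3} = 0
P-positions are exactly the n with G(n) = 0.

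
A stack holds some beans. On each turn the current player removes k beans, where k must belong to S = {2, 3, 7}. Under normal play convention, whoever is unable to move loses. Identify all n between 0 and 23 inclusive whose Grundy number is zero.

G(0) = 0
G(1) = mex{} = 0
G(2) = mex{0} = 1
G(3) = mex{0,0} = 1
G(4) = mex{1,0} = 2
G(5) = mex{1,1} = 0
G(6) = mex{2,1} = 0
G(7) = mex{0,2,0} = 1
G(8) = mex{0,0,0} = 1
G(9) = mex{1,0,1} = 2
G(10) = mex{1,1,1} = 0
G(11) = mex{2,1,2} = 0
G(12) = mex{0,2,0} = 1
G(13) = mex{0,0,0} = 1
G(14) = mex{1,0,1} = 2
G(15) = mex{1,1,1} = 0
G(16) = mex{2,1,2} = 0
G(17) = mex{0,2,0} = 1
G(18) = mex{0,0,0} = 1
G(19) = mex{1,0,1} = 2
G(20) = mex{1,1,1} = 0
G(21) = mex{2,1,2} = 0
G(22) = mex{0,2,0} = 1
G(23) = mex{0,0,0} = 1
P-positions are exactly the n with G(n) = 0.

0, 1, 5, 6, 10, 11, 15, 16, 20, 21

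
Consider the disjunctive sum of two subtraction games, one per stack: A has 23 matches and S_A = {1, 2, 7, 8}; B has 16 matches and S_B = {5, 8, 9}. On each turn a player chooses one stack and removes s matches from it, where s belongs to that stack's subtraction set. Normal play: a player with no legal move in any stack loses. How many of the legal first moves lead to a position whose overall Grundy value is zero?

Stack A, S = {1, 2, 7, 8}:
G(0) = 0
G(1) = mex{0} = 1
G(2) = mex{1,0} = 2
G(3) = mex{2,1} = 0
G(4) = mex{0,2} = 1
G(5) = mex{1,0} = 2
G(6) = mex{2,1} = 0
G(7) = mex{0,2,0} = 1
G(8) = mex{1,0,1,0} = 2
G(9) = mex{2,1,2,1} = 0
G(10) = mex{0,2,0,2} = 1
G(11) = mex{1,0,1,0} = 2
G(12) = mex{2,1,2,1} = 0
G(13) = mex{0,2,0,2} = 1
G(14) = mex{1,0,1,0} = 2
G(15) = mex{2,1,2,1} = 0
G(16) = mex{0,2,0,2} = 1
G(17) = mex{1,0,1,0} = 2
G(18) = mex{2,1,2,1} = 0
G(19) = mex{0,2,0,2} = 1
G(20) = mex{1,0,1,0} = 2
G(21) = mex{2,1,2,1} = 0
G(22) = mex{0,2,0,2} = 1
G(23) = mex{1,0,1,0} = 2
G_A(23) = 2.
Stack B, S = {5, 8, 9}:
G(0) = 0
G(1) = mex{} = 0
G(2) = mex{} = 0
G(3) = mex{} = 0
G(4) = mex{} = 0
G(5) = mex{0} = 1
G(6) = mex{0} = 1
G(7) = mex{0} = 1
G(8) = mex{0,0} = 1
G(9) = mex{0,0,0} = 1
G(10) = mex{1,0,0} = 2
G(11) = mex{1,0,0} = 2
G(12) = mex{1,0,0} = 2
G(13) = mex{1,1,0} = 2
G(14) = mex{1,1,1} = 0
G(15) = mex{2,1,1} = 0
G(16) = mex{2,1,1} = 0
G_B(16) = 0.
Combined Grundy value = 2 ⊕ 0 = 2.
A winning move leaves total XOR = 0, i.e. changes one component's Grundy value g to g ⊕ X where X is the current total.
Stack A: need g' = 2⊕2 = 0. Options: 23−1→G=1, 23−2→G=0, 23−7→G=1, 23−8→G=0. Hits: 2.
Stack B: need g' = 0⊕2 = 2. Options: 16−5→G=2, 16−8→G=1, 16−9→G=1. Hits: 1.

3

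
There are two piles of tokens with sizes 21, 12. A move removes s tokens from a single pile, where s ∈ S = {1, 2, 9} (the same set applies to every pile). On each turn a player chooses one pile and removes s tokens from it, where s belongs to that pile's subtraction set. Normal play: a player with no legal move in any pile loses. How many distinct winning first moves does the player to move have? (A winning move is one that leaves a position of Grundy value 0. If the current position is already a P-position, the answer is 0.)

All piles use S = {1, 2, 9}:
n :  0  1  2  3  4  5  6  7  8  9 10 11 12 13 14 15 16 17 18 19 20 21
G :  0  1  2  0  1  2  0  1  2  3  0  1  2  0  1  2  0  1  2  3  0  1
Pile A: G(21) = 1.
Pile B: G(12) = 2.
Combined Grundy value = 1 ⊕ 2 = 3.
A winning move leaves total XOR = 0, i.e. changes one component's Grundy value g to g ⊕ X where X is the current total.
Pile A: need g' = 1⊕3 = 2. Options: 21−1→G=0, 21−2→G=3, 21−9→G=2. Hits: 1.
Pile B: need g' = 2⊕3 = 1. Options: 12−1→G=1, 12−2→G=0, 12−9→G=0. Hits: 1.

2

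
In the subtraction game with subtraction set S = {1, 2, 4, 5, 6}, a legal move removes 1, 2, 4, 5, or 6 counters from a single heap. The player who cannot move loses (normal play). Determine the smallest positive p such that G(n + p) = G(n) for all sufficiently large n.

10

n :  0  1  2  3  4  5  6  7  8  9 10 11 12 13 14 15 16 17 18 19 20 21
G :  0  1  2  0  1  2  3  4  5  3  0  1  2  0  1  2  3  4  5  3  0  1
G(n+10) = G(n) holds for n = 0,…,5 (a full window of length max(S) = 6), so the sequence is purely periodic with period 10.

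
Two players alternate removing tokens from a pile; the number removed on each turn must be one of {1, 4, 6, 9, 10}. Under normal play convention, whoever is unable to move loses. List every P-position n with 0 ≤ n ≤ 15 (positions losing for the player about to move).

0, 2, 5, 7

G(0) = 0
G(1) = mex{0} = 1
G(2) = mex{1} = 0
G(3) = mex{0} = 1
G(4) = mex{1,0} = 2
G(5) = mex{2,1} = 0
G(6) = mex{0,0,0} = 1
G(7) = mex{1,1,1} = 0
G(8) = mex{0,2,0} = 1
G(9) = mex{1,0,1,0} = 2
G(10) = mex{2,1,2,1,0} = 3
G(11) = mex{3,0,0,0,1} = 2
G(12) = mex{2,1,1,1,0} = 3
G(13) = mex{3,2,0,2,1} = 4
G(14) = mex{4,3,1,0,2} = 5
G(15) = mex{5,2,2,1,0} = 3
P-positions are exactly the n with G(n) = 0.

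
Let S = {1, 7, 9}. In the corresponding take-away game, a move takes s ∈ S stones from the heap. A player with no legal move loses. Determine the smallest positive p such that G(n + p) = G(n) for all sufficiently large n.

2

G(0) = 0
G(1) = mex{0} = 1
G(2) = mex{1} = 0
G(3) = mex{0} = 1
G(4) = mex{1} = 0
G(5) = mex{0} = 1
G(6) = mex{1} = 0
G(7) = mex{0,0} = 1
G(8) = mex{1,1} = 0
G(9) = mex{0,0,0} = 1
G(10) = mex{1,1,1} = 0
G(11) = mex{0,0,0} = 1
G(12) = mex{1,1,1} = 0
G(13) = mex{0,0,0} = 1
G(14) = mex{1,1,1} = 0
G(n+2) = G(n) holds for n = 0,…,8 (a full window of length max(S) = 9), so the sequence is purely periodic with period 2.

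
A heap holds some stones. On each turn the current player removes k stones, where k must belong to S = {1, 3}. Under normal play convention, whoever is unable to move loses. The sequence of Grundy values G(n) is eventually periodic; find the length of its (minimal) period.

G(0) = 0
G(1) = mex{0} = 1
G(2) = mex{1} = 0
G(3) = mex{0,0} = 1
G(4) = mex{1,1} = 0
G(5) = mex{0,0} = 1
G(6) = mex{1,1} = 0
G(7) = mex{0,0} = 1
G(8) = mex{1,1} = 0
G(9) = mex{0,0} = 1
G(10) = mex{1,1} = 0
G(11) = mex{0,0} = 1
G(12) = mex{1,1} = 0
G(13) = mex{0,0} = 1
G(14) = mex{1,1} = 0
G(n+2) = G(n) holds for n = 0,…,2 (a full window of length max(S) = 3), so the sequence is purely periodic with period 2.

2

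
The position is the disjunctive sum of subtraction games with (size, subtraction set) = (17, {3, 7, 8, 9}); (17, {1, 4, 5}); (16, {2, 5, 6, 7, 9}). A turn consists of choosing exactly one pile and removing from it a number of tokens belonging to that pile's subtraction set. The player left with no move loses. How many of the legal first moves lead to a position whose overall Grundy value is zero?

Pile A, S = {3, 7, 8, 9}:
G(0) = 0
G(1) = mex{} = 0
G(2) = mex{} = 0
G(3) = mex{0} = 1
G(4) = mex{0} = 1
G(5) = mex{0} = 1
G(6) = mex{1} = 0
G(7) = mex{1,0} = 2
G(8) = mex{1,0,0} = 2
G(9) = mex{0,0,0,0} = 1
G(10) = mex{2,1,0,0} = 3
G(11) = mex{2,1,1,0} = 3
G(12) = mex{1,1,1,1} = 0
G(13) = mex{3,0,1,1} = 2
G(14) = mex{3,2,0,1} = 4
G(15) = mex{0,2,2,0} = 1
G(16) = mex{2,1,2,2} = 0
G(17) = mex{4,3,1,2} = 0
G_A(17) = 0.
Pile B, S = {1, 4, 5}:
G(0) = 0
G(1) = mex{0} = 1
G(2) = mex{1} = 0
G(3) = mex{0} = 1
G(4) = mex{1,0} = 2
G(5) = mex{2,1,0} = 3
G(6) = mex{3,0,1} = 2
G(7) = mex{2,1,0} = 3
G(8) = mex{3,2,1} = 0
G(9) = mex{0,3,2} = 1
G(10) = mex{1,2,3} = 0
G(11) = mex{0,3,2} = 1
G(12) = mex{1,0,3} = 2
G(13) = mex{2,1,0} = 3
G(14) = mex{3,0,1} = 2
G(15) = mex{2,1,0} = 3
G(16) = mex{3,2,1} = 0
G(17) = mex{0,3,2} = 1
G_B(17) = 1.
Pile C, S = {2, 5, 6, 7, 9}:
G(0) = 0
G(1) = mex{} = 0
G(2) = mex{0} = 1
G(3) = mex{0} = 1
G(4) = mex{1} = 0
G(5) = mex{1,0} = 2
G(6) = mex{0,0,0} = 1
G(7) = mex{2,1,0,0} = 3
G(8) = mex{1,1,1,0} = 2
G(9) = mex{3,0,1,1,0} = 2
G(10) = mex{2,2,0,1,0} = 3
G(11) = mex{2,1,2,0,1} = 3
G(12) = mex{3,3,1,2,1} = 0
G(13) = mex{3,2,3,1,0} = 4
G(14) = mex{0,2,2,3,2} = 1
G(15) = mex{4,3,2,2,1} = 0
G(16) = mex{1,3,3,2,3} = 0
G_C(16) = 0.
Combined Grundy value = 0 ⊕ 1 ⊕ 0 = 1.
A winning move leaves total XOR = 0, i.e. changes one component's Grundy value g to g ⊕ X where X is the current total.
Pile A: need g' = 0⊕1 = 1. Options: 17−3→G=4, 17−7→G=3, 17−8→G=1, 17−9→G=2. Hits: 1.
Pile B: need g' = 1⊕1 = 0. Options: 17−1→G=0, 17−4→G=3, 17−5→G=2. Hits: 1.
Pile C: need g' = 0⊕1 = 1. Options: 16−2→G=1, 16−5→G=3, 16−6→G=3, 16−7→G=2, 16−9→G=3. Hits: 1.

3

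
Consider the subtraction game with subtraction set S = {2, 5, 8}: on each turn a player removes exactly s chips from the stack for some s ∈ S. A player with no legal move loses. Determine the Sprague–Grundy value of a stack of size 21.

n :  0  1  2  3  4  5  6  7  8  9 10 11 12 13 14 15 16 17 18 19 20 21
G :  0  0  1  1  0  2  1  0  2  1  0  0  1  1  0  2  1  0  2  1  0  0

0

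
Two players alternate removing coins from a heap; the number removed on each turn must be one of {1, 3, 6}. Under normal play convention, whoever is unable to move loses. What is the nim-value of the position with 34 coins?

3

G(0) = 0
G(1) = mex{0} = 1
G(2) = mex{1} = 0
G(3) = mex{0,0} = 1
G(4) = mex{1,1} = 0
G(5) = mex{0,0} = 1
G(6) = mex{1,1,0} = 2
G(7) = mex{2,0,1} = 3
G(8) = mex{3,1,0} = 2
G(9) = mex{2,2,1} = 0
G(10) = mex{0,3,0} = 1
G(11) = mex{1,2,1} = 0
G(12) = mex{0,0,2} = 1
G(13) = mex{1,1,3} = 0
G(14) = mex{0,0,2} = 1
G(15) = mex{1,1,0} = 2
G(16) = mex{2,0,1} = 3
G(17) = mex{3,1,0} = 2
G(18) = mex{2,2,1} = 0
G(19) = mex{0,3,0} = 1
G(20) = mex{1,2,1} = 0
G(21) = mex{0,0,2} = 1
G(22) = mex{1,1,3} = 0
G(23) = mex{0,0,2} = 1
G(24) = mex{1,1,0} = 2
G(25) = mex{2,0,1} = 3
G(26) = mex{3,1,0} = 2
G(27) = mex{2,2,1} = 0
G(28) = mex{0,3,0} = 1
G(29) = mex{1,2,1} = 0
G(30) = mex{0,0,2} = 1
G(31) = mex{1,1,3} = 0
G(32) = mex{0,0,2} = 1
G(33) = mex{1,1,0} = 2
G(34) = mex{2,0,1} = 3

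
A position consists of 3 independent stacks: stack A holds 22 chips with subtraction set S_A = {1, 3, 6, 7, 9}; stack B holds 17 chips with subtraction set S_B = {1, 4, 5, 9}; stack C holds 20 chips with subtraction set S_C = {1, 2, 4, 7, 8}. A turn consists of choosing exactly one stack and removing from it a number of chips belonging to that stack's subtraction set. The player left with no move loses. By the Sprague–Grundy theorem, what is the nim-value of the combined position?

Stack A, S = {1, 3, 6, 7, 9}:
n :  0  1  2  3  4  5  6  7  8  9 10 11 12 13 14 15 16 17 18 19 20 21 22
G :  0  1  0  1  0  1  2  3  2  3  2  3  0  1  0  1  0  1  2  3  2  3  2
G_A(22) = 2.
Stack B, S = {1, 4, 5, 9}:
G(0) = 0
G(1) = mex{0} = 1
G(2) = mex{1} = 0
G(3) = mex{0} = 1
G(4) = mex{1,0} = 2
G(5) = mex{2,1,0} = 3
G(6) = mex{3,0,1} = 2
G(7) = mex{2,1,0} = 3
G(8) = mex{3,2,1} = 0
G(9) = mex{0,3,2,0} = 1
G(10) = mex{1,2,3,1} = 0
G(11) = mex{0,3,2,0} = 1
G(12) = mex{1,0,3,1} = 2
G(13) = mex{2,1,0,2} = 3
G(14) = mex{3,0,1,3} = 2
G(15) = mex{2,1,0,2} = 3
G(16) = mex{3,2,1,3} = 0
G(17) = mex{0,3,2,0} = 1
G_B(17) = 1.
Stack C, S = {1, 2, 4, 7, 8}:
G(0) = 0
G(1) = mex{0} = 1
G(2) = mex{1,0} = 2
G(3) = mex{2,1} = 0
G(4) = mex{0,2,0} = 1
G(5) = mex{1,0,1} = 2
G(6) = mex{2,1,2} = 0
G(7) = mex{0,2,0,0} = 1
G(8) = mex{1,0,1,1,0} = 2
G(9) = mex{2,1,2,2,1} = 0
G(10) = mex{0,2,0,0,2} = 1
G(11) = mex{1,0,1,1,0} = 2
G(12) = mex{2,1,2,2,1} = 0
G(13) = mex{0,2,0,0,2} = 1
G(14) = mex{1,0,1,1,0} = 2
G(15) = mex{2,1,2,2,1} = 0
G(16) = mex{0,2,0,0,2} = 1
G(17) = mex{1,0,1,1,0} = 2
G(18) = mex{2,1,2,2,1} = 0
G(19) = mex{0,2,0,0,2} = 1
G(20) = mex{1,0,1,1,0} = 2
G_C(20) = 2.
Combined Grundy value = 2 ⊕ 1 ⊕ 2 = 1.

1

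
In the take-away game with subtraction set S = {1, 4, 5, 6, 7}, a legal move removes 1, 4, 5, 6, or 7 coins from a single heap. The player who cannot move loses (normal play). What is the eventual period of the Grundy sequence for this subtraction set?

n :  0  1  2  3  4  5  6  7  8  9 10 11 12 13 14 15 16 17 18 19 20 21
G :  0  1  0  1  2  3  2  3  4  5  0  1  0  1  2  3  2  3  4  5  0  1
G(n+10) = G(n) holds for n = 0,…,6 (a full window of length max(S) = 7), so the sequence is purely periodic with period 10.

10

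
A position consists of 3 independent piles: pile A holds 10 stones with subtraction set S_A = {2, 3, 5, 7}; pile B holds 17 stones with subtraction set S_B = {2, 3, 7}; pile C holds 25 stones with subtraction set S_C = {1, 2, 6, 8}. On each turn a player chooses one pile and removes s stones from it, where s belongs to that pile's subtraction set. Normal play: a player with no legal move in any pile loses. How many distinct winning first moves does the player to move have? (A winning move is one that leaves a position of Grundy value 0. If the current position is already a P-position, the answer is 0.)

0

Pile A, S = {2, 3, 5, 7}:
G(0) = 0
G(1) = mex{} = 0
G(2) = mex{0} = 1
G(3) = mex{0,0} = 1
G(4) = mex{1,0} = 2
G(5) = mex{1,1,0} = 2
G(6) = mex{2,1,0} = 3
G(7) = mex{2,2,1,0} = 3
G(8) = mex{3,2,1,0} = 4
G(9) = mex{3,3,2,1} = 0
G(10) = mex{4,3,2,1} = 0
G_A(10) = 0.
Pile B, S = {2, 3, 7}:
n :  0  1  2  3  4  5  6  7  8  9 10 11 12 13 14 15 16 17
G :  0  0  1  1  2  0  0  1  1  2  0  0  1  1  2  0  0  1
G_B(17) = 1.
Pile C, S = {1, 2, 6, 8}:
n :  0  1  2  3  4  5  6  7  8  9 10 11 12 13 14 15 16 17 18 19 20 21 22 23 24 25
G :  0  1  2  0  1  2  3  0  1  2  0  1  2  3  0  1  2  0  1  2  3  0  1  2  0  1
G_C(25) = 1.
Combined Grundy value = 0 ⊕ 1 ⊕ 1 = 0.
A winning move leaves total XOR = 0, i.e. changes one component's Grundy value g to g ⊕ X where X is the current total.
Pile A: target g' = 0⊕0 = 0, but every legal move changes the Grundy value (mex property), so 0 moves.
Pile B: target g' = 1⊕0 = 1, but every legal move changes the Grundy value (mex property), so 0 moves.
Pile C: target g' = 1⊕0 = 1, but every legal move changes the Grundy value (mex property), so 0 moves.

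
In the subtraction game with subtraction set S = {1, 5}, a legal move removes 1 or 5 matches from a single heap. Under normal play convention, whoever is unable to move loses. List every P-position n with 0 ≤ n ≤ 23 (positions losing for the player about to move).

n :  0  1  2  3  4  5  6  7  8  9 10 11 12 13 14 15 16 17 18 19 20 21 22 23
G :  0  1  0  1  0  1  0  1  0  1  0  1  0  1  0  1  0  1  0  1  0  1  0  1
P-positions are exactly the n with G(n) = 0.

0, 2, 4, 6, 8, 10, 12, 14, 16, 18, 20, 22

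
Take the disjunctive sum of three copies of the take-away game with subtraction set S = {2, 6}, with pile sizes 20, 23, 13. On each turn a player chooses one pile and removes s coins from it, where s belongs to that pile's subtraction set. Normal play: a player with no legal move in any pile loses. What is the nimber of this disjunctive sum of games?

All piles use S = {2, 6}:
G(0) = 0
G(1) = mex{} = 0
G(2) = mex{0} = 1
G(3) = mex{0} = 1
G(4) = mex{1} = 0
G(5) = mex{1} = 0
G(6) = mex{0,0} = 1
G(7) = mex{0,0} = 1
G(8) = mex{1,1} = 0
G(9) = mex{1,1} = 0
G(10) = mex{0,0} = 1
G(11) = mex{0,0} = 1
G(12) = mex{1,1} = 0
G(13) = mex{1,1} = 0
G(14) = mex{0,0} = 1
G(15) = mex{0,0} = 1
G(16) = mex{1,1} = 0
G(17) = mex{1,1} = 0
G(18) = mex{0,0} = 1
G(19) = mex{0,0} = 1
G(20) = mex{1,1} = 0
G(21) = mex{1,1} = 0
G(22) = mex{0,0} = 1
G(23) = mex{0,0} = 1
Pile A: G(20) = 0.
Pile B: G(23) = 1.
Pile C: G(13) = 0.
Combined Grundy value = 0 ⊕ 1 ⊕ 0 = 1.

1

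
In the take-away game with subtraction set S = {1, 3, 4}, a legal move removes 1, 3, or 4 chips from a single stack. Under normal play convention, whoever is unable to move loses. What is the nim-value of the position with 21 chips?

0

G(0) = 0
G(1) = mex{0} = 1
G(2) = mex{1} = 0
G(3) = mex{0,0} = 1
G(4) = mex{1,1,0} = 2
G(5) = mex{2,0,1} = 3
G(6) = mex{3,1,0} = 2
G(7) = mex{2,2,1} = 0
G(8) = mex{0,3,2} = 1
G(9) = mex{1,2,3} = 0
G(10) = mex{0,0,2} = 1
G(11) = mex{1,1,0} = 2
G(12) = mex{2,0,1} = 3
G(13) = mex{3,1,0} = 2
G(14) = mex{2,2,1} = 0
G(15) = mex{0,3,2} = 1
G(16) = mex{1,2,3} = 0
G(17) = mex{0,0,2} = 1
G(18) = mex{1,1,0} = 2
G(19) = mex{2,0,1} = 3
G(20) = mex{3,1,0} = 2
G(21) = mex{2,2,1} = 0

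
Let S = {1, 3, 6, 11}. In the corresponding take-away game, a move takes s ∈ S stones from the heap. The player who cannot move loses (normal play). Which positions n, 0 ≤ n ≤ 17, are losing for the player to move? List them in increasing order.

0, 2, 4, 9, 14, 16

G(0) = 0
G(1) = mex{0} = 1
G(2) = mex{1} = 0
G(3) = mex{0,0} = 1
G(4) = mex{1,1} = 0
G(5) = mex{0,0} = 1
G(6) = mex{1,1,0} = 2
G(7) = mex{2,0,1} = 3
G(8) = mex{3,1,0} = 2
G(9) = mex{2,2,1} = 0
G(10) = mex{0,3,0} = 1
G(11) = mex{1,2,1,0} = 3
G(12) = mex{3,0,2,1} = 4
G(13) = mex{4,1,3,0} = 2
G(14) = mex{2,3,2,1} = 0
G(15) = mex{0,4,0,0} = 1
G(16) = mex{1,2,1,1} = 0
G(17) = mex{0,0,3,2} = 1
P-positions are exactly the n with G(n) = 0.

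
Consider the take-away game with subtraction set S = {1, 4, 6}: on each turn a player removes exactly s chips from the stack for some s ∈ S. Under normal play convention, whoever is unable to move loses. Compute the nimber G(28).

n :  0  1  2  3  4  5  6  7  8  9 10 11 12 13 14 15 16 17 18 19 20 21 22 23 24 25 26 27 28
G :  0  1  0  1  2  0  1  0  1  2  0  1  0  1  2  0  1  0  1  2  0  1  0  1  2  0  1  0  1

1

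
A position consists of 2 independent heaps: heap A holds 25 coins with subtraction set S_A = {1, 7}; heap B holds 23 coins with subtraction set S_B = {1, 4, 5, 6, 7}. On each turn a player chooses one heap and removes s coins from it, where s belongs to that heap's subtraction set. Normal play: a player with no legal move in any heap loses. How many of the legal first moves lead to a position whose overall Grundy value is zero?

0

Heap A, S = {1, 7}:
n :  0  1  2  3  4  5  6  7  8  9 10 11 12 13 14 15 16 17 18 19 20 21 22 23 24 25
G :  0  1  0  1  0  1  0  1  0  1  0  1  0  1  0  1  0  1  0  1  0  1  0  1  0  1
G_A(25) = 1.
Heap B, S = {1, 4, 5, 6, 7}:
n :  0  1  2  3  4  5  6  7  8  9 10 11 12 13 14 15 16 17 18 19 20 21 22 23
G :  0  1  0  1  2  3  2  3  4  5  0  1  0  1  2  3  2  3  4  5  0  1  0  1
G_B(23) = 1.
Combined Grundy value = 1 ⊕ 1 = 0.
A winning move leaves total XOR = 0, i.e. changes one component's Grundy value g to g ⊕ X where X is the current total.
Heap A: target g' = 1⊕0 = 1, but every legal move changes the Grundy value (mex property), so 0 moves.
Heap B: target g' = 1⊕0 = 1, but every legal move changes the Grundy value (mex property), so 0 moves.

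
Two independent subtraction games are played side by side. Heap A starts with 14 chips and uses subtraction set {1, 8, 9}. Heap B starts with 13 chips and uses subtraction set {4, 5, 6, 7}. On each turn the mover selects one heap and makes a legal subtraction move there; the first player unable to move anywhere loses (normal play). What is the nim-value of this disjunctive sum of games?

2

Heap A, S = {1, 8, 9}:
G(0) = 0
G(1) = mex{0} = 1
G(2) = mex{1} = 0
G(3) = mex{0} = 1
G(4) = mex{1} = 0
G(5) = mex{0} = 1
G(6) = mex{1} = 0
G(7) = mex{0} = 1
G(8) = mex{1,0} = 2
G(9) = mex{2,1,0} = 3
G(10) = mex{3,0,1} = 2
G(11) = mex{2,1,0} = 3
G(12) = mex{3,0,1} = 2
G(13) = mex{2,1,0} = 3
G(14) = mex{3,0,1} = 2
G_A(14) = 2.
Heap B, S = {4, 5, 6, 7}:
n :  0  1  2  3  4  5  6  7  8  9 10 11 12 13
G :  0  0  0  0  1  1  1  1  2  2  2  0  0  0
G_B(13) = 0.
Combined Grundy value = 2 ⊕ 0 = 2.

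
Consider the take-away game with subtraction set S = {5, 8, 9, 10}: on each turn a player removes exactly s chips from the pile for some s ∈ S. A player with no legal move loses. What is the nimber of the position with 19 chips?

n :  0  1  2  3  4  5  6  7  8  9 10 11 12 13 14 15 16 17 18 19
G :  0  0  0  0  0  1  1  1  1  1  2  2  2  2  2  0  0  0  0  0

0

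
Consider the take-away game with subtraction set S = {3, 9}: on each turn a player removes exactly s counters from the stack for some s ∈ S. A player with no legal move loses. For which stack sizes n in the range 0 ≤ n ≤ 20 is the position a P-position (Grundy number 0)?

G(0) = 0
G(1) = mex{} = 0
G(2) = mex{} = 0
G(3) = mex{0} = 1
G(4) = mex{0} = 1
G(5) = mex{0} = 1
G(6) = mex{1} = 0
G(7) = mex{1} = 0
G(8) = mex{1} = 0
G(9) = mex{0,0} = 1
G(10) = mex{0,0} = 1
G(11) = mex{0,0} = 1
G(12) = mex{1,1} = 0
G(13) = mex{1,1} = 0
G(14) = mex{1,1} = 0
G(15) = mex{0,0} = 1
G(16) = mex{0,0} = 1
G(17) = mex{0,0} = 1
G(18) = mex{1,1} = 0
G(19) = mex{1,1} = 0
G(20) = mex{1,1} = 0
P-positions are exactly the n with G(n) = 0.

0, 1, 2, 6, 7, 8, 12, 13, 14, 18, 19, 20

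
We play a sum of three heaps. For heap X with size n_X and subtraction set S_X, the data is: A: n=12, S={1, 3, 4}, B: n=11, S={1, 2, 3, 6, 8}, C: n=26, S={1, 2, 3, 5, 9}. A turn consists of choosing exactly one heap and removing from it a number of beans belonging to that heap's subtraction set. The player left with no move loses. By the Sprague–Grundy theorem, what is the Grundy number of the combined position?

Heap A, S = {1, 3, 4}:
G(0) = 0
G(1) = mex{0} = 1
G(2) = mex{1} = 0
G(3) = mex{0,0} = 1
G(4) = mex{1,1,0} = 2
G(5) = mex{2,0,1} = 3
G(6) = mex{3,1,0} = 2
G(7) = mex{2,2,1} = 0
G(8) = mex{0,3,2} = 1
G(9) = mex{1,2,3} = 0
G(10) = mex{0,0,2} = 1
G(11) = mex{1,1,0} = 2
G(12) = mex{2,0,1} = 3
G_A(12) = 3.
Heap B, S = {1, 2, 3, 6, 8}:
G(0) = 0
G(1) = mex{0} = 1
G(2) = mex{1,0} = 2
G(3) = mex{2,1,0} = 3
G(4) = mex{3,2,1} = 0
G(5) = mex{0,3,2} = 1
G(6) = mex{1,0,3,0} = 2
G(7) = mex{2,1,0,1} = 3
G(8) = mex{3,2,1,2,0} = 4
G(9) = mex{4,3,2,3,1} = 0
G(10) = mex{0,4,3,0,2} = 1
G(11) = mex{1,0,4,1,3} = 2
G_B(11) = 2.
Heap C, S = {1, 2, 3, 5, 9}:
n :  0  1  2  3  4  5  6  7  8  9 10 11 12 13 14 15 16 17 18 19 20 21 22 23 24 25 26
G :  0  1  2  3  0  1  2  3  0  1  2  3  0  1  2  3  0  1  2  3  0  1  2  3  0  1  2
G_C(26) = 2.
Combined Grundy value = 3 ⊕ 2 ⊕ 2 = 3.

3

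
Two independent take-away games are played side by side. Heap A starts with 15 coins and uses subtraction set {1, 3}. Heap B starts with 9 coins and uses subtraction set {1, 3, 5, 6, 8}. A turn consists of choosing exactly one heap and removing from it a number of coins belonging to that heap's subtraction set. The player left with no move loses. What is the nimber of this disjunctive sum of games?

Heap A, S = {1, 3}:
G(0) = 0
G(1) = mex{0} = 1
G(2) = mex{1} = 0
G(3) = mex{0,0} = 1
G(4) = mex{1,1} = 0
G(5) = mex{0,0} = 1
G(6) = mex{1,1} = 0
G(7) = mex{0,0} = 1
G(8) = mex{1,1} = 0
G(9) = mex{0,0} = 1
G(10) = mex{1,1} = 0
G(11) = mex{0,0} = 1
G(12) = mex{1,1} = 0
G(13) = mex{0,0} = 1
G(14) = mex{1,1} = 0
G(15) = mex{0,0} = 1
G_A(15) = 1.
Heap B, S = {1, 3, 5, 6, 8}:
G(0) = 0
G(1) = mex{0} = 1
G(2) = mex{1} = 0
G(3) = mex{0,0} = 1
G(4) = mex{1,1} = 0
G(5) = mex{0,0,0} = 1
G(6) = mex{1,1,1,0} = 2
G(7) = mex{2,0,0,1} = 3
G(8) = mex{3,1,1,0,0} = 2
G(9) = mex{2,2,0,1,1} = 3
G_B(9) = 3.
Combined Grundy value = 1 ⊕ 3 = 2.

2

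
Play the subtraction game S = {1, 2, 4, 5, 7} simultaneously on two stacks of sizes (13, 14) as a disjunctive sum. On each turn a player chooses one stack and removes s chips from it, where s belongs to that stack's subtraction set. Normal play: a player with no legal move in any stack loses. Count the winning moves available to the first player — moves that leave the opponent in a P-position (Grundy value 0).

All stacks use S = {1, 2, 4, 5, 7}:
n :  0  1  2  3  4  5  6  7  8  9 10 11 12 13 14
G :  0  1  2  0  1  2  0  1  2  0  1  2  0  1  2
Stack A: G(13) = 1.
Stack B: G(14) = 2.
Combined Grundy value = 1 ⊕ 2 = 3.
A winning move leaves total XOR = 0, i.e. changes one component's Grundy value g to g ⊕ X where X is the current total.
Stack A: need g' = 1⊕3 = 2. Options: 13−1→G=0, 13−2→G=2, 13−4→G=0, 13−5→G=2, 13−7→G=0. Hits: 2.
Stack B: need g' = 2⊕3 = 1. Options: 14−1→G=1, 14−2→G=0, 14−4→G=1, 14−5→G=0, 14−7→G=1. Hits: 3.

5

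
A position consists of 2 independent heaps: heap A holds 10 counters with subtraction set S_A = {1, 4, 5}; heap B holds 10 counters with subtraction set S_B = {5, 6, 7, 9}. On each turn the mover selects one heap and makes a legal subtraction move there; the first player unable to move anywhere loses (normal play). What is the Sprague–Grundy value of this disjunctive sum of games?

Heap A, S = {1, 4, 5}:
G(0) = 0
G(1) = mex{0} = 1
G(2) = mex{1} = 0
G(3) = mex{0} = 1
G(4) = mex{1,0} = 2
G(5) = mex{2,1,0} = 3
G(6) = mex{3,0,1} = 2
G(7) = mex{2,1,0} = 3
G(8) = mex{3,2,1} = 0
G(9) = mex{0,3,2} = 1
G(10) = mex{1,2,3} = 0
G_A(10) = 0.
Heap B, S = {5, 6, 7, 9}:
n :  0  1  2  3  4  5  6  7  8  9 10
G :  0  0  0  0  0  1  1  1  1  1  2
G_B(10) = 2.
Combined Grundy value = 0 ⊕ 2 = 2.

2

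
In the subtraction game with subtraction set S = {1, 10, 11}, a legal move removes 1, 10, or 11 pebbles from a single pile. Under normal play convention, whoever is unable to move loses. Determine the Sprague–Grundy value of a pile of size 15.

n :  0  1  2  3  4  5  6  7  8  9 10 11 12 13 14 15
G :  0  1  0  1  0  1  0  1  0  1  2  3  2  3  2  3

3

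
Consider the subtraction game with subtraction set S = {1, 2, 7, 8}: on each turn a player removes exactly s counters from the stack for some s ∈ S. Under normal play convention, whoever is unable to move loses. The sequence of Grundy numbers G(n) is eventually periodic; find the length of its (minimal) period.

3

G(0) = 0
G(1) = mex{0} = 1
G(2) = mex{1,0} = 2
G(3) = mex{2,1} = 0
G(4) = mex{0,2} = 1
G(5) = mex{1,0} = 2
G(6) = mex{2,1} = 0
G(7) = mex{0,2,0} = 1
G(8) = mex{1,0,1,0} = 2
G(9) = mex{2,1,2,1} = 0
G(10) = mex{0,2,0,2} = 1
G(11) = mex{1,0,1,0} = 2
G(12) = mex{2,1,2,1} = 0
G(13) = mex{0,2,0,2} = 1
G(14) = mex{1,0,1,0} = 2
G(n+3) = G(n) holds for n = 0,…,7 (a full window of length max(S) = 8), so the sequence is purely periodic with period 3.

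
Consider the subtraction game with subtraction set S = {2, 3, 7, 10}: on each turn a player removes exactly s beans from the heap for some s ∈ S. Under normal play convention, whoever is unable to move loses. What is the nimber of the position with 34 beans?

G(0) = 0
G(1) = mex{} = 0
G(2) = mex{0} = 1
G(3) = mex{0,0} = 1
G(4) = mex{1,0} = 2
G(5) = mex{1,1} = 0
G(6) = mex{2,1} = 0
G(7) = mex{0,2,0} = 1
G(8) = mex{0,0,0} = 1
G(9) = mex{1,0,1} = 2
G(10) = mex{1,1,1,0} = 2
G(11) = mex{2,1,2,0} = 3
G(12) = mex{2,2,0,1} = 3
G(13) = mex{3,2,0,1} = 4
G(14) = mex{3,3,1,2} = 0
G(15) = mex{4,3,1,0} = 2
G(16) = mex{0,4,2,0} = 1
G(17) = mex{2,0,2,1} = 3
G(18) = mex{1,2,3,1} = 0
G(19) = mex{3,1,3,2} = 0
G(20) = mex{0,3,4,2} = 1
G(21) = mex{0,0,0,3} = 1
G(22) = mex{1,0,2,3} = 4
G(23) = mex{1,1,1,4} = 0
G(24) = mex{4,1,3,0} = 2
G(25) = mex{0,4,0,2} = 1
G(26) = mex{2,0,0,1} = 3
G(27) = mex{1,2,1,3} = 0
G(28) = mex{3,1,1,0} = 2
G(29) = mex{0,3,4,0} = 1
G(30) = mex{2,0,0,1} = 3
G(31) = mex{1,2,2,1} = 0
G(32) = mex{3,1,1,4} = 0
G(33) = mex{0,3,3,0} = 1
G(34) = mex{0,0,0,2} = 1

1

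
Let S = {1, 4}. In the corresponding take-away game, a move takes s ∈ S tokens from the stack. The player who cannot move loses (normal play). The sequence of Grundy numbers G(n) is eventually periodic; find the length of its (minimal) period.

5

n :  0  1  2  3  4  5  6  7  8  9 10 11 12 13 14
G :  0  1  0  1  2  0  1  0  1  2  0  1  0  1  2
G(n+5) = G(n) holds for n = 0,…,3 (a full window of length max(S) = 4), so the sequence is purely periodic with period 5.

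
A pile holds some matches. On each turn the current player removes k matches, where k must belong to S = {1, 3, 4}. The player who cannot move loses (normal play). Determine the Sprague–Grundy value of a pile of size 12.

3

G(0) = 0
G(1) = mex{0} = 1
G(2) = mex{1} = 0
G(3) = mex{0,0} = 1
G(4) = mex{1,1,0} = 2
G(5) = mex{2,0,1} = 3
G(6) = mex{3,1,0} = 2
G(7) = mex{2,2,1} = 0
G(8) = mex{0,3,2} = 1
G(9) = mex{1,2,3} = 0
G(10) = mex{0,0,2} = 1
G(11) = mex{1,1,0} = 2
G(12) = mex{2,0,1} = 3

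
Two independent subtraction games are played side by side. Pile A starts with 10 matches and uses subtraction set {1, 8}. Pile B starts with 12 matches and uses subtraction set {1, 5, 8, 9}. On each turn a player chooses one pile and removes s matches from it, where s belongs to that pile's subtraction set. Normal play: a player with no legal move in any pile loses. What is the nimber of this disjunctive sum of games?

3

Pile A, S = {1, 8}:
n :  0  1  2  3  4  5  6  7  8  9 10
G :  0  1  0  1  0  1  0  1  2  0  1
G_A(10) = 1.
Pile B, S = {1, 5, 8, 9}:
n :  0  1  2  3  4  5  6  7  8  9 10 11 12
G :  0  1  0  1  0  1  0  1  2  3  2  3  2
G_B(12) = 2.
Combined Grundy value = 1 ⊕ 2 = 3.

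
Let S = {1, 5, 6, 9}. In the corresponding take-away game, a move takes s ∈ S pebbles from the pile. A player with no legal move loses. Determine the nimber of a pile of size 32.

2

G(0) = 0
G(1) = mex{0} = 1
G(2) = mex{1} = 0
G(3) = mex{0} = 1
G(4) = mex{1} = 0
G(5) = mex{0,0} = 1
G(6) = mex{1,1,0} = 2
G(7) = mex{2,0,1} = 3
G(8) = mex{3,1,0} = 2
G(9) = mex{2,0,1,0} = 3
G(10) = mex{3,1,0,1} = 2
G(11) = mex{2,2,1,0} = 3
G(12) = mex{3,3,2,1} = 0
G(13) = mex{0,2,3,0} = 1
G(14) = mex{1,3,2,1} = 0
G(15) = mex{0,2,3,2} = 1
G(16) = mex{1,3,2,3} = 0
G(17) = mex{0,0,3,2} = 1
G(18) = mex{1,1,0,3} = 2
G(19) = mex{2,0,1,2} = 3
G(20) = mex{3,1,0,3} = 2
G(21) = mex{2,0,1,0} = 3
G(22) = mex{3,1,0,1} = 2
G(23) = mex{2,2,1,0} = 3
G(24) = mex{3,3,2,1} = 0
G(25) = mex{0,2,3,0} = 1
G(26) = mex{1,3,2,1} = 0
G(27) = mex{0,2,3,2} = 1
G(28) = mex{1,3,2,3} = 0
G(29) = mex{0,0,3,2} = 1
G(30) = mex{1,1,0,3} = 2
G(31) = mex{2,0,1,2} = 3
G(32) = mex{3,1,0,3} = 2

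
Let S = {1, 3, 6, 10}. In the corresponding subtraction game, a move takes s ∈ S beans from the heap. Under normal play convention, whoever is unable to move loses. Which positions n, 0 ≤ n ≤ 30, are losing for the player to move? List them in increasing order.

G(0) = 0
G(1) = mex{0} = 1
G(2) = mex{1} = 0
G(3) = mex{0,0} = 1
G(4) = mex{1,1} = 0
G(5) = mex{0,0} = 1
G(6) = mex{1,1,0} = 2
G(7) = mex{2,0,1} = 3
G(8) = mex{3,1,0} = 2
G(9) = mex{2,2,1} = 0
G(10) = mex{0,3,0,0} = 1
G(11) = mex{1,2,1,1} = 0
G(12) = mex{0,0,2,0} = 1
G(13) = mex{1,1,3,1} = 0
G(14) = mex{0,0,2,0} = 1
G(15) = mex{1,1,0,1} = 2
G(16) = mex{2,0,1,2} = 3
G(17) = mex{3,1,0,3} = 2
G(18) = mex{2,2,1,2} = 0
G(19) = mex{0,3,0,0} = 1
G(20) = mex{1,2,1,1} = 0
G(21) = mex{0,0,2,0} = 1
G(22) = mex{1,1,3,1} = 0
G(23) = mex{0,0,2,0} = 1
G(24) = mex{1,1,0,1} = 2
G(25) = mex{2,0,1,2} = 3
G(26) = mex{3,1,0,3} = 2
G(27) = mex{2,2,1,2} = 0
G(28) = mex{0,3,0,0} = 1
G(29) = mex{1,2,1,1} = 0
G(30) = mex{0,0,2,0} = 1
P-positions are exactly the n with G(n) = 0.

0, 2, 4, 9, 11, 13, 18, 20, 22, 27, 29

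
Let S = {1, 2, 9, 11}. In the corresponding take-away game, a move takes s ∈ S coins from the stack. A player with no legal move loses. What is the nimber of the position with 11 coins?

G(0) = 0
G(1) = mex{0} = 1
G(2) = mex{1,0} = 2
G(3) = mex{2,1} = 0
G(4) = mex{0,2} = 1
G(5) = mex{1,0} = 2
G(6) = mex{2,1} = 0
G(7) = mex{0,2} = 1
G(8) = mex{1,0} = 2
G(9) = mex{2,1,0} = 3
G(10) = mex{3,2,1} = 0
G(11) = mex{0,3,2,0} = 1

1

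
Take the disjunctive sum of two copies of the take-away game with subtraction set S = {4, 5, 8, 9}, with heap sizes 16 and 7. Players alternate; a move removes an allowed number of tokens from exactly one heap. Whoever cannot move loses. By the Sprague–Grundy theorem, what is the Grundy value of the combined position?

All heaps use S = {4, 5, 8, 9}:
n :  0  1  2  3  4  5  6  7  8  9 10 11 12 13 14 15 16
G :  0  0  0  0  1  1  1  1  2  2  2  2  3  0  0  0  0
Heap A: G(16) = 0.
Heap B: G(7) = 1.
Combined Grundy value = 0 ⊕ 1 = 1.

1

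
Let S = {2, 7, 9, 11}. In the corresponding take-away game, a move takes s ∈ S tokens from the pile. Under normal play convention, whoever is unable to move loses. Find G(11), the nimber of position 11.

3

G(0) = 0
G(1) = mex{} = 0
G(2) = mex{0} = 1
G(3) = mex{0} = 1
G(4) = mex{1} = 0
G(5) = mex{1} = 0
G(6) = mex{0} = 1
G(7) = mex{0,0} = 1
G(8) = mex{1,0} = 2
G(9) = mex{1,1,0} = 2
G(10) = mex{2,1,0} = 3
G(11) = mex{2,0,1,0} = 3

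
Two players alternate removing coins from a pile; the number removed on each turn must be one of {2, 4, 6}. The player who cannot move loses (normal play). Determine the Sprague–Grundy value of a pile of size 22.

G(0) = 0
G(1) = mex{} = 0
G(2) = mex{0} = 1
G(3) = mex{0} = 1
G(4) = mex{1,0} = 2
G(5) = mex{1,0} = 2
G(6) = mex{2,1,0} = 3
G(7) = mex{2,1,0} = 3
G(8) = mex{3,2,1} = 0
G(9) = mex{3,2,1} = 0
G(10) = mex{0,3,2} = 1
G(11) = mex{0,3,2} = 1
G(12) = mex{1,0,3} = 2
G(13) = mex{1,0,3} = 2
G(14) = mex{2,1,0} = 3
G(15) = mex{2,1,0} = 3
G(16) = mex{3,2,1} = 0
G(17) = mex{3,2,1} = 0
G(18) = mex{0,3,2} = 1
G(19) = mex{0,3,2} = 1
G(20) = mex{1,0,3} = 2
G(21) = mex{1,0,3} = 2
G(22) = mex{2,1,0} = 3

3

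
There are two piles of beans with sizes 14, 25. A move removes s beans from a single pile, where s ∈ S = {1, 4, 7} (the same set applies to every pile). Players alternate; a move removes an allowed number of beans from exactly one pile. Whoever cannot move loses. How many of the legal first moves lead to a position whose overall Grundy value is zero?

All piles use S = {1, 4, 7}:
n :  0  1  2  3  4  5  6  7  8  9 10 11 12 13 14 15 16 17 18 19 20 21 22 23 24 25
G :  0  1  0  1  2  0  1  2  0  1  0  1  2  0  1  2  0  1  0  1  2  0  1  2  0  1
Pile A: G(14) = 1.
Pile B: G(25) = 1.
Combined Grundy value = 1 ⊕ 1 = 0.
A winning move leaves total XOR = 0, i.e. changes one component's Grundy value g to g ⊕ X where X is the current total.
Pile A: target g' = 1⊕0 = 1, but every legal move changes the Grundy value (mex property), so 0 moves.
Pile B: target g' = 1⊕0 = 1, but every legal move changes the Grundy value (mex property), so 0 moves.

0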